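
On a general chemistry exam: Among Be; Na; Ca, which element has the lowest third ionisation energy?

Consider each +2 ion: Be²⁺ is the bare [He] core; Na²⁺ is already 1 electron into the core; Ca²⁺ is the bare [Ar] core.
All of these are removing an electron from a noble-gas core or deeper; the smaller core (lower principal quantum number) is held far more tightly, and within a period the higher nuclear charge binds the same core more tightly.
The numbers (kJ/mol): Be 14849, Na 6910, Ca 4912.
Putting it together, IE_3: Ca < Na < Be.

Ca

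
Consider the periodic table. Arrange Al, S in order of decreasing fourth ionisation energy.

After 3 electrons have been removed, what remains? Al³⁺ is the bare [Ne] core; S³⁺ still has 3 valence electrons.
Core electrons are held far more tightly than valence electrons, so Al tops the IE_4 order.
The numbers (kJ/mol): Al 11577, S 4556.
So the fourth ionization energies run S < Al.

Al, S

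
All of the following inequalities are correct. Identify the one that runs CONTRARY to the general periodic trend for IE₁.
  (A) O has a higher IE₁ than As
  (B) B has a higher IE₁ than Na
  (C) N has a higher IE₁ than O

(C)

The general trend: IE₁ increases across a period and decreases down a group.
(A) O (period 2, group 16) vs As (period 4, group 15): the stated order agrees with the simple trend.
(B) B (period 2, group 13) vs Na (period 3, group 1): the stated order agrees with the simple trend.
(C) N (period 2, group 15) vs O (period 2, group 16): the stated order contradicts the simple trend.
The exception is (C): pairing an electron in O's 2p⁴ costs repulsion energy, so O ionizes more easily than half-filled N (2p³).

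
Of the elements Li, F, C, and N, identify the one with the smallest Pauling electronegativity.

Li

Li is in period 2, group 1; C is in period 2, group 14; N is in period 2, group 15; F is in period 2, group 17.
EN rises left→right (higher Z_eff, smaller atoms) and falls top→bottom (larger, more shielded atoms).
All lie in period 2, so electronegativity increases left to right.
The smallest Pauling electronegativity among these belongs to Li.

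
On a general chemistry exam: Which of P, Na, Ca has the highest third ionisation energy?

Na

IE_3 is the cost of taking one more electron from the +2 cation: P²⁺ still has 3 valence electrons; Na²⁺ is already 1 electron into the core; Ca²⁺ is the bare [Ar] core.
Breaking into a closed-shell core is much more expensive than removing a leftover valence electron — Ca and Na have the largest IE_3 here.
The numbers (kJ/mol): P 2914, Na 6910, Ca 4912.
So the third ionization energies run P < Ca < Na.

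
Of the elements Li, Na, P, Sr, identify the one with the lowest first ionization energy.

Na

IE₁ increases left→right with effective nuclear charge and decreases top→bottom as the valence shell moves farther out.
Neither a single period nor a single group — weigh both effects.
Li > Na: they share group 1; the group trend gives Li the larger value.
Sr > Li: the two effects oppose for this pair; the across-period effect wins (550 vs 520 kJ/mol).
P > Sr: relative to Sr, both the across-period and down-group shifts push P's first ionization energy up.
For reference (kJ/mol): Li 520, Na 496, P 1012, Sr 550.
The lowest first ionization energy among these belongs to Na.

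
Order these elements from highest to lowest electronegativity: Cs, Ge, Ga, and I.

I > Ge > Ga > Cs

Ga is in period 4, group 13; Ge is in period 4, group 14; I is in period 5, group 17; Cs is in period 6, group 1.
Smaller atoms with higher effective nuclear charge are more electronegative.
These span different periods and groups, so the two trends combine.
Ga > Cs: both effects reinforce here, so Ga is clearly the higher of the two.
Ge > Ga: Ge lies to the right of Ga in period 4, so the across-period effect alone puts Ge higher.
I > Ge: period and group pull opposite ways; the across-period shift dominates (2.66 vs 2.01).
For reference (Pauling): Ga 1.81, Ge 2.01, I 2.66, Cs 0.79.
So from highest to lowest: I > Ge > Ga > Cs.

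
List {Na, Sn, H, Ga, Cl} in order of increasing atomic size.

H < Cl < Ga < Sn < Na

H is in period 1, group 1; Na is in period 3, group 1; Cl is in period 3, group 17; Ga is in period 4, group 13; Sn is in period 5, group 14.
Radius decreases left→right (rising Z_eff, same n) and increases top→bottom (higher n).
Here both period and group differ, so the two effects have to be weighed against each other.
Cl > H: the two effects oppose for this pair; the down-group effect wins (99 vs 32 pm).
Ga > Cl: relative to Cl, both the across-period and down-group shifts push Ga's atomic radius up.
Sn > Ga: the two effects oppose for this pair; the down-group effect wins (140 vs 124 pm).
Na > Sn: the two effects oppose for this pair; the across-period effect wins (155 vs 140 pm).
Approximate values (pm): H 32, Na 155, Cl 99, Ga 124, Sn 140.
So from smallest to largest: H < Cl < Ga < Sn < Na.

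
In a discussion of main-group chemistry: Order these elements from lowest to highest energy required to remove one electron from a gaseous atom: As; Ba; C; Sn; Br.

C is in period 2, group 14; As is in period 4, group 15; Br is in period 4, group 17; Sn is in period 5, group 14; Ba is in period 6, group 2.
Removing the outermost electron gets harder across a period and easier down a group.
These span different periods and groups, so the two trends combine.
Sn > Ba: relative to Ba, both the across-period and down-group shifts push Sn's first ionization energy up.
As > Sn: relative to Sn, both the across-period and down-group shifts push As's first ionization energy up.
C > As: period and group pull opposite ways; the down-group shift dominates (1086 vs 947 kJ/mol).
Br > C: period and group pull opposite ways; the across-period shift dominates (1140 vs 1086 kJ/mol).
For reference (kJ/mol): C 1086, As 947, Br 1140, Sn 709, Ba 503.
So from lowest to highest: Ba < Sn < As < C < Br.

Ba, Sn, As, C, Br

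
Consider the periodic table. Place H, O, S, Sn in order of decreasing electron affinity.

Atoms with high Z_eff and room in the valence shell (especially the halogens) have the most exothermic electron affinities.
Neither a single period nor a single group — weigh both effects.
Sn > H: the two effects oppose for this pair; the across-period effect wins (107 vs 73 kJ/mol).
O > Sn: both effects reinforce here, so O is clearly the higher of the two.
S > O: this pair runs against the simple trend — see the exception note.
Note the exception: S has a higher electron affinity than O, contrary to the simple trend — the compact 2p subshell of O repels the added electron more than S's larger 3p does.
Approximate values (kJ/mol): H 73, O 141, S 200, Sn 107.
So from highest to lowest: S > O > Sn > H.

S > O > Sn > H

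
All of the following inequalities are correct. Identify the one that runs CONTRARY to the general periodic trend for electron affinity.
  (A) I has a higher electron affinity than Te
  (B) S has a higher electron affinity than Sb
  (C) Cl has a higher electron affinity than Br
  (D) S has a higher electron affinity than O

The general trend: electron affinity increases across a period and decreases down a group.
(A) I (period 5, group 17) vs Te (period 5, group 16): the stated order agrees with the simple trend.
(B) S (period 3, group 16) vs Sb (period 5, group 15): the stated order agrees with the simple trend.
(C) Cl (period 3, group 17) vs Br (period 4, group 17): the stated order agrees with the simple trend.
(D) S (period 3, group 16) vs O (period 2, group 16): the stated order contradicts the simple trend.
The exception is (D): the compact 2p subshell of O repels the added electron more than S's larger 3p does.

(D)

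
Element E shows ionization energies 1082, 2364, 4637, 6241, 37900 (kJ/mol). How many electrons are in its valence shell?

4

Look for the largest jump between consecutive ionization energies: IE5/IE4 ≈ 6.1, far larger than any earlier ratio.
That jump marks the point where a core electron is being removed. So the atom has 4 valence electrons.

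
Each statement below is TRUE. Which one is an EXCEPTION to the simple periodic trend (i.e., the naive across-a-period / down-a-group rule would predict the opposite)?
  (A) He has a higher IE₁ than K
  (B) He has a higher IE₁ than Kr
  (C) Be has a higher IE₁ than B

The general trend: IE₁ increases across a period and decreases down a group.
(A) He (period 1, group 18) vs K (period 4, group 1): the stated order agrees with the simple trend.
(B) He (period 1, group 18) vs Kr (period 4, group 18): the stated order agrees with the simple trend.
(C) Be (period 2, group 2) vs B (period 2, group 13): the stated order contradicts the simple trend.
The exception is (C): removing B's lone 2p electron is easier than breaking Be's filled 2s².

(C)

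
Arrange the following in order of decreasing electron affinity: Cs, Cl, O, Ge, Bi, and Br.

Cl > Br > O > Ge > Bi > Cs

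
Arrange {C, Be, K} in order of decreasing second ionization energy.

K, C, Be

Consider each +1 ion: C⁺ still has 3 valence electrons; Be⁺ still has 1 valence electron; K⁺ is the bare [Ar] core.
Breaking into a closed-shell core is much more expensive than removing a leftover valence electron — K has the largest IE_2 here.
Valence configurations: C⁺ [He]2s²2p¹, Be⁺ [He]2s¹.
Approximate IE_2 values (kJ/mol): C 2353, Be 1757, K 3052.
Putting it together, IE_2: Be < C < K.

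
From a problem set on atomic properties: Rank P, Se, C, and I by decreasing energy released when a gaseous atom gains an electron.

C is in period 2, group 14; P is in period 3, group 15; Se is in period 4, group 16; I is in period 5, group 17.
Adding an electron releases more energy for atoms nearer the top right (short of the noble gases).
A diagonal step moves right (one effect) and down (the opposite effect) at once.
C > P: the two effects oppose for this pair; the down-group effect wins (122 vs 72 kJ/mol).
Se > C: the two effects oppose for this pair; the across-period effect wins (195 vs 122 kJ/mol).
I > Se: the two effects oppose for this pair; the across-period effect wins (295 vs 195 kJ/mol).
For reference (kJ/mol): C 122, P 72, Se 195, I 295.
So from highest to lowest: I > Se > C > P.

I > Se > C > P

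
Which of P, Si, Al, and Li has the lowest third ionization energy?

The third ionization energy removes an electron from the +2 ion. For each element: P²⁺ still has 3 valence electrons; Si²⁺ still has 2 valence electrons; Al²⁺ still has 1 valence electron; Li²⁺ is already 1 electron into the core.
Core electrons are held far more tightly than valence electrons, so Li tops the IE_3 order.
Valence configurations: P²⁺ [Ne]3s²3p¹, Si²⁺ [Ne]3s², Al²⁺ [Ne]3s¹.
P²⁺ loses a lone 3p electron whereas Si²⁺ must break into a filled 3s² pair, so IE_3(Si) > IE_3(P) even though P has the higher nuclear charge.
Tabulated IE_3 (kJ/mol): P 2914, Si 3232, Al 2745, Li 11815.
Overall IE_3 order: Al < P < Si < Li.

Al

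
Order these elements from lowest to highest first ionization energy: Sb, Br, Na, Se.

Na < Sb < Se < Br

Na is in period 3, group 1; Se is in period 4, group 16; Br is in period 4, group 17; Sb is in period 5, group 15.
First ionization energy rises across a period (greater Z_eff holds electrons more tightly) and falls down a group (valence electrons are farther from the nucleus).
Neither a single period nor a single group — weigh both effects.
Sb > Na: period and group pull opposite ways; the across-period shift dominates (831 vs 496 kJ/mol).
Se > Sb: relative to Sb, both the across-period and down-group shifts push Se's first ionization energy up.
Br > Se: both are in period 4; the period trend gives Br the larger value.
Approximate values (kJ/mol): Na 496, Se 941, Br 1140, Sb 831.
So from lowest to highest: Na < Sb < Se < Br.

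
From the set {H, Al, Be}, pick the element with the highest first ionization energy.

H

H is in period 1, group 1; Be is in period 2, group 2; Al is in period 3, group 13.
IE₁ increases left→right with effective nuclear charge and decreases top→bottom as the valence shell moves farther out.
These sit on a diagonal, where the across-period and down-group effects partly cancel.
Be > Al: the two effects oppose for this pair; the down-group effect wins (900 vs 578 kJ/mol).
H > Be: the two effects oppose for this pair; the down-group effect wins (1312 vs 900 kJ/mol).
Tabulated first ionization energy (kJ/mol): H 1312, Be 900, Al 578.
The highest first ionization energy among these belongs to H.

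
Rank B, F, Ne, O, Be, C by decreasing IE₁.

Ne, F, O, C, Be, B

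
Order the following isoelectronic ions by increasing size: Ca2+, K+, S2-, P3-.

All of these have 18 electrons, so size is governed by nuclear charge alone: the more protons, the stronger the pull on the same electron cloud, and the smaller the ion.
Nuclear charges: Ca2+ (Z=20), K+ (Z=19), S2- (Z=16), P3- (Z=15).
Smallest to largest: Ca2+ < K+ < S2- < P3-.

Ca2+, K+, S2-, P3-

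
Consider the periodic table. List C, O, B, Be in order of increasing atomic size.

Atomic radius shrinks across a period as nuclear charge pulls the same shell inward, and grows down a group as new shells are added.
All lie in period 2, so atomic radius increases right to left.
So from smallest to largest: O < C < B < Be.

O < C < B < Be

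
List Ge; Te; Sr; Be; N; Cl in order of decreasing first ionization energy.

N > Cl > Be > Te > Ge > Sr

Be is in period 2, group 2; N is in period 2, group 15; Cl is in period 3, group 17; Ge is in period 4, group 14; Sr is in period 5, group 2; Te is in period 5, group 16.
IE₁ increases left→right with effective nuclear charge and decreases top→bottom as the valence shell moves farther out.
Neither a single period nor a single group — weigh both effects.
Ge > Sr: relative to Sr, both the across-period and down-group shifts push Ge's first ionization energy up.
Te > Ge: period and group pull opposite ways; the across-period shift dominates (869 vs 762 kJ/mol).
Be > Te: the two effects oppose for this pair; the down-group effect wins (900 vs 869 kJ/mol).
Cl > Be: the two effects oppose for this pair; the across-period effect wins (1251 vs 900 kJ/mol).
N > Cl: the two effects oppose for this pair; the down-group effect wins (1402 vs 1251 kJ/mol).
Approximate values (kJ/mol): Be 900, N 1402, Cl 1251, Ge 762, Sr 550, Te 869.
So from highest to lowest: N > Cl > Be > Te > Ge > Sr.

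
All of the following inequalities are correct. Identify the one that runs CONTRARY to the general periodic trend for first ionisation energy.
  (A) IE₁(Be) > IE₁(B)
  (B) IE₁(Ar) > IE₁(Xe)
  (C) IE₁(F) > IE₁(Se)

(A)

The general trend: first ionisation energy increases across a period and decreases down a group.
(A) Be (period 2, group 2) vs B (period 2, group 13): the stated order contradicts the simple trend.
(B) Ar (period 3, group 18) vs Xe (period 5, group 18): the stated order agrees with the simple trend.
(C) F (period 2, group 17) vs Se (period 4, group 16): the stated order agrees with the simple trend.
The exception is (A): removing B's lone 2p electron is easier than breaking Be's filled 2s².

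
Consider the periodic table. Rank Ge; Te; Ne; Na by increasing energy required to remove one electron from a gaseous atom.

Ne is in period 2, group 18; Na is in period 3, group 1; Ge is in period 4, group 14; Te is in period 5, group 16.
IE₁ increases left→right with effective nuclear charge and decreases top→bottom as the valence shell moves farther out.
Neither a single period nor a single group — weigh both effects.
Ge > Na: the two effects oppose for this pair; the across-period effect wins (762 vs 496 kJ/mol).
Te > Ge: the two effects oppose for this pair; the across-period effect wins (869 vs 762 kJ/mol).
Ne > Te: both effects reinforce here, so Ne is clearly the higher of the two.
Approximate values (kJ/mol): Ne 2081, Na 496, Ge 762, Te 869.
So from lowest to highest: Na < Ge < Te < Ne.

Na, Ge, Te, Ne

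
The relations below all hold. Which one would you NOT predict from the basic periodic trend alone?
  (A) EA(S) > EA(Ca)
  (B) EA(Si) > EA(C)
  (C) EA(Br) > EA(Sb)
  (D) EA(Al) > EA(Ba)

The general trend: electron affinity increases across a period and decreases down a group.
(A) S (period 3, group 16) vs Ca (period 4, group 2): the stated order agrees with the simple trend.
(B) Si (period 3, group 14) vs C (period 2, group 14): the stated order contradicts the simple trend.
(C) Br (period 4, group 17) vs Sb (period 5, group 15): the stated order agrees with the simple trend.
(D) Al (period 3, group 13) vs Ba (period 6, group 2): the stated order agrees with the simple trend.
The exception is (B): Si's larger, more diffuse 3p orbitals accept an added electron slightly more readily than C's compact 2p.

(B)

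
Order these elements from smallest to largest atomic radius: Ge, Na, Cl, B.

Radius decreases left→right (rising Z_eff, same n) and increases top→bottom (higher n).
Here both period and group differ, so the two effects have to be weighed against each other.
Cl > B: period and group pull opposite ways; the down-group shift dominates (99 vs 85 pm).
Ge > Cl: relative to Cl, both the across-period and down-group shifts push Ge's atomic radius up.
Na > Ge: period and group pull opposite ways; the across-period shift dominates (155 vs 121 pm).
For reference (pm): B 85, Na 155, Cl 99, Ge 121.
So from smallest to largest: B < Cl < Ge < Na.

B < Cl < Ge < Na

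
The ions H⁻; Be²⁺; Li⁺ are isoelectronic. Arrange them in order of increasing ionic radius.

Be²⁺, Li⁺, H⁻

All of these have 2 electrons, so size is governed by nuclear charge alone: the more protons, the stronger the pull on the same electron cloud, and the smaller the ion.
Nuclear charges: Be²⁺ (Z=4), Li⁺ (Z=3), H⁻ (Z=1).
Smallest to largest: Be²⁺ < Li⁺ < H⁻.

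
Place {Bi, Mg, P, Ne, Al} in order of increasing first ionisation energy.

Ne is in period 2, group 18; Mg is in period 3, group 2; Al is in period 3, group 13; P is in period 3, group 15; Bi is in period 6, group 15.
Across a period the outer electron is held more tightly (higher IE₁); down a group it sits in a higher shell, more shielded, and comes off more easily.
These span different periods and groups, so the two trends combine.
Bi > Al: the two effects oppose for this pair; the across-period effect wins (703 vs 578 kJ/mol).
Mg > Bi: the two effects oppose for this pair; the down-group effect wins (738 vs 703 kJ/mol).
P > Mg: P lies to the right of Mg in period 3, so the across-period effect alone puts P higher.
Ne > P: both effects reinforce here, so Ne is clearly the higher of the two.
Note the exception: Mg has a higher first ionization energy than Al, contrary to the simple trend — Al's single 3p electron is easier to remove than one from Mg's filled 3s².
Approximate values (kJ/mol): Ne 2081, Mg 738, Al 578, P 1012, Bi 703.
So from lowest to highest: Al < Bi < Mg < P < Ne.

Al < Bi < Mg < P < Ne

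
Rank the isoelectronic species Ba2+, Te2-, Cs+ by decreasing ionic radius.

Te2-, Cs+, Ba2+

All of these have 54 electrons, so size is governed by nuclear charge alone: the more protons, the stronger the pull on the same electron cloud, and the smaller the ion.
Nuclear charges: Ba2+ (Z=56), Cs+ (Z=55), Te2- (Z=52).
Largest to smallest: Te2- > Cs+ > Ba2+.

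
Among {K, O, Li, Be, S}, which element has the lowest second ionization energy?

Consider each +1 ion: K⁺ is the bare [Ar] core; O⁺ still has 5 valence electrons; Li⁺ is the bare [He] core; Be⁺ still has 1 valence electron; S⁺ still has 5 valence electrons.
Usually core removal costs more than valence removal, but here the competition is close: a tightly held n=2 valence electron can cost more to remove than an n=3 core electron, so the actual values have to decide it.
Valence configurations: O⁺ [He]2s²2p³, Be⁺ [He]2s¹, S⁺ [Ne]3s²3p³.
Tabulated IE_2 (kJ/mol): K 3052, O 3388, Li 7298, Be 1757, S 2252.
Putting it together, IE_2: Be < S < K < O < Li.

Be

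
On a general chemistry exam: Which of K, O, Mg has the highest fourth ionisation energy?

Mg

The fourth ionization energy removes an electron from the +3 ion. For each element: K³⁺ is already 2 electrons into the core; O³⁺ still has 3 valence electrons; Mg³⁺ is already 1 electron into the core.
Usually core removal costs more than valence removal, but here the competition is close: a tightly held n=2 valence electron can cost more to remove than an n=3 core electron, so the actual values have to decide it.
Approximate IE_4 values (kJ/mol): K 5877, O 7469, Mg 10543.
Overall IE_4 order: K < O < Mg.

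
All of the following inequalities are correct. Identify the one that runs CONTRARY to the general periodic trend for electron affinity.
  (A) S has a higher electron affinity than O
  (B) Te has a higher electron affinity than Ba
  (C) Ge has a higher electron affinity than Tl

The general trend: electron affinity increases across a period and decreases down a group.
(A) S (period 3, group 16) vs O (period 2, group 16): the stated order contradicts the simple trend.
(B) Te (period 5, group 16) vs Ba (period 6, group 2): the stated order agrees with the simple trend.
(C) Ge (period 4, group 14) vs Tl (period 6, group 13): the stated order agrees with the simple trend.
The exception is (A): the compact 2p subshell of O repels the added electron more than S's larger 3p does.

(A)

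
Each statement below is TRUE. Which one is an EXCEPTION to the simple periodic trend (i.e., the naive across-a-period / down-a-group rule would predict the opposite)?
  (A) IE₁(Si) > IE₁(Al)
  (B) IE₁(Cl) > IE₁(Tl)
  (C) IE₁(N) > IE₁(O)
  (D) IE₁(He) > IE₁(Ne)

The general trend: IE₁ increases across a period and decreases down a group.
(A) Si (period 3, group 14) vs Al (period 3, group 13): the stated order agrees with the simple trend.
(B) Cl (period 3, group 17) vs Tl (period 6, group 13): the stated order agrees with the simple trend.
(C) N (period 2, group 15) vs O (period 2, group 16): the stated order contradicts the simple trend.
(D) He (period 1, group 18) vs Ne (period 2, group 18): the stated order agrees with the simple trend.
The exception is (C): pairing an electron in O's 2p⁴ costs repulsion energy, so O ionizes more easily than half-filled N (2p³).

(C)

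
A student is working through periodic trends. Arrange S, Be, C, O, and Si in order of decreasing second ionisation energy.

O > C > S > Be > Si

IE_2 is the cost of taking one more electron from the +1 cation: S⁺ still has 5 valence electrons; Be⁺ still has 1 valence electron; C⁺ still has 3 valence electrons; O⁺ still has 5 valence electrons; Si⁺ still has 3 valence electrons.
All are still removing valence electrons, so compare the +1 ions as you would atoms: IE_2 generally rises across a period (higher Z_eff) and falls down a group (larger shell), subject to the usual subshell exceptions.
Valence configurations: S⁺ [Ne]3s²3p³, Be⁺ [He]2s¹, C⁺ [He]2s²2p¹, O⁺ [He]2s²2p³, Si⁺ [Ne]3s²3p¹.
Approximate IE_2 values (kJ/mol): S 2252, Be 1757, C 2353, O 3388, Si 1577.
So the second ionization energies run Si < Be < S < C < O.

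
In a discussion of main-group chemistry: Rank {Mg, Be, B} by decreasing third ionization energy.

Be, Mg, B

IE_3 is the cost of taking one more electron from the +2 cation: Mg²⁺ is the bare [Ne] core; Be²⁺ is the bare [He] core; B²⁺ still has 1 valence electron.
Core electrons are held far more tightly than valence electrons, so Mg and Be top the IE_3 order.
The numbers (kJ/mol): Mg 7733, Be 14849, B 3660.
Overall IE_3 order: B < Mg < Be.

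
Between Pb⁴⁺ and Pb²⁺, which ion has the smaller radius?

Pb⁴⁺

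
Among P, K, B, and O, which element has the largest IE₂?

IE_2 is the cost of taking one more electron from the +1 cation: P⁺ still has 4 valence electrons; K⁺ is the bare [Ar] core; B⁺ still has 2 valence electrons; O⁺ still has 5 valence electrons.
Usually core removal costs more than valence removal, but here the competition is close: a tightly held n=2 valence electron can cost more to remove than an n=3 core electron, so the actual values have to decide it.
Valence configurations: P⁺ [Ne]3s²3p², B⁺ [He]2s², O⁺ [He]2s²2p³.
The numbers (kJ/mol): P 1907, K 3052, B 2427, O 3388.
Overall IE_2 order: P < B < K < O.

O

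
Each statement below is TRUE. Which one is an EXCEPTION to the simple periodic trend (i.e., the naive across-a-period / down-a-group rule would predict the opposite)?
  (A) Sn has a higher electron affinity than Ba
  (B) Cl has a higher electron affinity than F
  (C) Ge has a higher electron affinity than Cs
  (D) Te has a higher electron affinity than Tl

(B)

The general trend: electron affinity increases across a period and decreases down a group.
(A) Sn (period 5, group 14) vs Ba (period 6, group 2): the stated order agrees with the simple trend.
(B) Cl (period 3, group 17) vs F (period 2, group 17): the stated order contradicts the simple trend.
(C) Ge (period 4, group 14) vs Cs (period 6, group 1): the stated order agrees with the simple trend.
(D) Te (period 5, group 16) vs Tl (period 6, group 13): the stated order agrees with the simple trend.
The exception is (B): F's small 2p subshell makes the incoming electron feel strong e⁻–e⁻ repulsion, so Cl actually releases more energy on gaining an electron.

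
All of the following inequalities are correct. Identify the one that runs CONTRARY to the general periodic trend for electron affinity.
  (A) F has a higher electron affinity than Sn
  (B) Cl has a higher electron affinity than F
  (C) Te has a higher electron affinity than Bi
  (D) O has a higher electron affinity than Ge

The general trend: electron affinity increases across a period and decreases down a group.
(A) F (period 2, group 17) vs Sn (period 5, group 14): the stated order agrees with the simple trend.
(B) Cl (period 3, group 17) vs F (period 2, group 17): the stated order contradicts the simple trend.
(C) Te (period 5, group 16) vs Bi (period 6, group 15): the stated order agrees with the simple trend.
(D) O (period 2, group 16) vs Ge (period 4, group 14): the stated order agrees with the simple trend.
The exception is (B): F's small 2p subshell makes the incoming electron feel strong e⁻–e⁻ repulsion, so Cl actually releases more energy on gaining an electron.

(B)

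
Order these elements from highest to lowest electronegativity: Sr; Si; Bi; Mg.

Atoms toward the upper right of the periodic table pull bonding electrons most strongly.
These span different periods and groups, so the two trends combine.
Mg > Sr: they share group 2; the group trend gives Mg the larger value.
Si > Mg: both are in period 3; the period trend gives Si the larger value.
Bi > Si: the two effects oppose for this pair; the across-period effect wins (2.02 vs 1.90).
For reference (Pauling): Mg 1.31, Si 1.90, Sr 0.95, Bi 2.02.
So from highest to lowest: Bi > Si > Mg > Sr.

Bi > Si > Mg > Sr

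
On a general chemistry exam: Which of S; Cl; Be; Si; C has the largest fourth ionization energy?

After 3 electrons have been removed, what remains? S³⁺ still has 3 valence electrons; Cl³⁺ still has 4 valence electrons; Be³⁺ is already 1 electron into the core; Si³⁺ still has 1 valence electron; C³⁺ still has 1 valence electron.
Core electrons are held far more tightly than valence electrons, so Be tops the IE_4 order.
Valence configurations: S³⁺ [Ne]3s²3p¹, Cl³⁺ [Ne]3s²3p², Si³⁺ [Ne]3s¹, C³⁺ [He]2s¹.
The numbers (kJ/mol): S 4556, Cl 5159, Be 21007, Si 4356, C 6223.
So the fourth ionization energies run Si < S < Cl < C < Be.

Be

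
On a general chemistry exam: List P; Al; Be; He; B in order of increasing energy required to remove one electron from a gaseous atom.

Al < B < Be < P < He

He is in period 1, group 18; Be is in period 2, group 2; B is in period 2, group 13; Al is in period 3, group 13; P is in period 3, group 15.
Across a period the outer electron is held more tightly (higher IE₁); down a group it sits in a higher shell, more shielded, and comes off more easily.
These span different periods and groups, so the two trends combine.
B > Al: B sits above Al in group 13, so the down-group effect alone puts B higher.
Be > B: this pair runs against the simple trend — see the exception note.
P > Be: period and group pull opposite ways; the across-period shift dominates (1012 vs 900 kJ/mol).
He > P: relative to P, both the across-period and down-group shifts push He's first ionization energy up.
Note the exception: Be has a higher first ionization energy than B, contrary to the simple trend — removing B's lone 2p electron is easier than breaking Be's filled 2s².
For reference (kJ/mol): He 2372, Be 900, B 801, Al 578, P 1012.
So from lowest to highest: Al < B < Be < P < He.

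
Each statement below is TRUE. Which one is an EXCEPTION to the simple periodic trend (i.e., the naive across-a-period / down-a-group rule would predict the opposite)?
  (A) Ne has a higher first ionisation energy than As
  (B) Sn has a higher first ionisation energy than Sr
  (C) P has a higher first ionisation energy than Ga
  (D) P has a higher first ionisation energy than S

The general trend: first ionisation energy increases across a period and decreases down a group.
(A) Ne (period 2, group 18) vs As (period 4, group 15): the stated order agrees with the simple trend.
(B) Sn (period 5, group 14) vs Sr (period 5, group 2): the stated order agrees with the simple trend.
(C) P (period 3, group 15) vs Ga (period 4, group 13): the stated order agrees with the simple trend.
(D) P (period 3, group 15) vs S (period 3, group 16): the stated order contradicts the simple trend.
The exception is (D): S (3p⁴) ionizes more easily than half-filled P (3p³) because the paired 3p electron in S is pushed out by e⁻–e⁻ repulsion.

(D)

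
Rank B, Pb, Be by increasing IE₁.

Pb < B < Be

Be is in period 2, group 2; B is in period 2, group 13; Pb is in period 6, group 14.
Across a period the outer electron is held more tightly (higher IE₁); down a group it sits in a higher shell, more shielded, and comes off more easily.
Neither a single period nor a single group — weigh both effects.
B > Pb: period and group pull opposite ways; the down-group shift dominates (801 vs 716 kJ/mol).
Be > B: this pair runs against the simple trend — see the exception note.
Note the exception: Be has a higher first ionization energy than B, contrary to the simple trend — removing B's lone 2p electron is easier than breaking Be's filled 2s².
Approximate values (kJ/mol): Be 900, B 801, Pb 716.
So from lowest to highest: Pb < B < Be.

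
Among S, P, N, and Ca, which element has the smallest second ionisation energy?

Ca

The second ionization energy removes an electron from the +1 ion. For each element: S⁺ still has 5 valence electrons; P⁺ still has 4 valence electrons; N⁺ still has 4 valence electrons; Ca⁺ still has 1 valence electron.
All are still removing valence electrons, so compare the +1 ions as you would atoms: IE_2 generally rises across a period (higher Z_eff) and falls down a group (larger shell), subject to the usual subshell exceptions.
Valence configurations: S⁺ [Ne]3s²3p³, P⁺ [Ne]3s²3p², N⁺ [He]2s²2p², Ca⁺ [Ar]4s¹.
Approximate IE_2 values (kJ/mol): S 2252, P 1907, N 2856, Ca 1145.
Overall IE_2 order: Ca < P < S < N.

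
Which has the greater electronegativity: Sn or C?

Electronegativity increases across a period and decreases down a group, tracking effective nuclear charge and atomic size.
All are in group 14, so electronegativity increases up the group.
So C has the greater electronegativity (C > Sn).

C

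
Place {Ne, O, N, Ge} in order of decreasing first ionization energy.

N is in period 2, group 15; O is in period 2, group 16; Ne is in period 2, group 18; Ge is in period 4, group 14.
Across a period the outer electron is held more tightly (higher IE₁); down a group it sits in a higher shell, more shielded, and comes off more easily.
Here both period and group differ, so the two effects have to be weighed against each other.
O > Ge: both effects reinforce here, so O is clearly the higher of the two.
N > O: this pair runs against the simple trend — see the exception note.
Ne > N: Ne lies to the right of N in period 2, so the across-period effect alone puts Ne higher.
Note the exception: N has a higher first ionization energy than O, contrary to the simple trend — pairing an electron in O's 2p⁴ costs repulsion energy, so O ionizes more easily than half-filled N (2p³).
Approximate values (kJ/mol): N 1402, O 1314, Ne 2081, Ge 762.
So from highest to lowest: Ne > N > O > Ge.

Ne > N > O > Ge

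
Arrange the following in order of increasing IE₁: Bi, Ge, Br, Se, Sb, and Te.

Ge is in period 4, group 14; Se is in period 4, group 16; Br is in period 4, group 17; Sb is in period 5, group 15; Te is in period 5, group 16; Bi is in period 6, group 15.
IE₁ increases left→right with effective nuclear charge and decreases top→bottom as the valence shell moves farther out.
Neither a single period nor a single group — weigh both effects.
Ge > Bi: period and group pull opposite ways; the down-group shift dominates (762 vs 703 kJ/mol).
Sb > Ge: the two effects oppose for this pair; the across-period effect wins (831 vs 762 kJ/mol).
Te > Sb: both are in period 5; the period trend gives Te the larger value.
Se > Te: Se sits above Te in group 16, so the down-group effect alone puts Se higher.
Br > Se: Br lies to the right of Se in period 4, so the across-period effect alone puts Br higher.
Approximate values (kJ/mol): Ge 762, Se 941, Br 1140, Sb 831, Te 869, Bi 703.
So from lowest to highest: Bi < Ge < Sb < Te < Se < Br.

Bi < Ge < Sb < Te < Se < Br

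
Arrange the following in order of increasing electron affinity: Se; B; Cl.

B < Se < Cl

B is in period 2, group 13; Cl is in period 3, group 17; Se is in period 4, group 16.
Adding an electron releases more energy for atoms nearer the top right (short of the noble gases).
These span different periods and groups, so the two trends combine.
Se > B: the two effects oppose for this pair; the across-period effect wins (195 vs 27 kJ/mol).
Cl > Se: relative to Se, both the across-period and down-group shifts push Cl's electron affinity up.
Tabulated electron affinity (kJ/mol): B 27, Cl 349, Se 195.
So from lowest to highest: B < Se < Cl.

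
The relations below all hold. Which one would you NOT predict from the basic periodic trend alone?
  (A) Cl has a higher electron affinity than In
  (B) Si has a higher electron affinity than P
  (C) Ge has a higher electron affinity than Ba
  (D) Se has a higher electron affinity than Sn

(B)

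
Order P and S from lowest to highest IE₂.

P < S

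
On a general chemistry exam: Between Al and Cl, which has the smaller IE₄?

Cl

The fourth ionization energy removes an electron from the +3 ion. For each element: Al³⁺ is the bare [Ne] core; Cl³⁺ still has 4 valence electrons.
Core electrons are held far more tightly than valence electrons, so Al tops the IE_4 order.
The numbers (kJ/mol): Al 11577, Cl 5159.
Hence IE_4: Cl < Al.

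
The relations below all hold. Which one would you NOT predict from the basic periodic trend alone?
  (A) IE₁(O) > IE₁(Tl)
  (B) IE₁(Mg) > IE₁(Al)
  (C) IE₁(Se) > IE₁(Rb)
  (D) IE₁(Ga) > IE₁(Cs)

The general trend: first ionization energy increases across a period and decreases down a group.
(A) O (period 2, group 16) vs Tl (period 6, group 13): the stated order agrees with the simple trend.
(B) Mg (period 3, group 2) vs Al (period 3, group 13): the stated order contradicts the simple trend.
(C) Se (period 4, group 16) vs Rb (period 5, group 1): the stated order agrees with the simple trend.
(D) Ga (period 4, group 13) vs Cs (period 6, group 1): the stated order agrees with the simple trend.
The exception is (B): Al's single 3p electron is easier to remove than one from Mg's filled 3s².

(B)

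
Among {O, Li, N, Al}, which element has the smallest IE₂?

Al

After 1 electron has been removed, what remains? O⁺ still has 5 valence electrons; Li⁺ is the bare [He] core; N⁺ still has 4 valence electrons; Al⁺ still has 2 valence electrons.
Core electrons are held far more tightly than valence electrons, so Li tops the IE_2 order.
Valence configurations: O⁺ [He]2s²2p³, N⁺ [He]2s²2p², Al⁺ [Ne]3s².
Approximate IE_2 values (kJ/mol): O 3388, Li 7298, N 2856, Al 1817.
So the second ionization energies run Al < N < O < Li.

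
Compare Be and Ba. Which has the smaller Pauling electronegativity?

Ba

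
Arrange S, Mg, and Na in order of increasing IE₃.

IE_3 is the cost of taking one more electron from the +2 cation: S²⁺ still has 4 valence electrons; Mg²⁺ is the bare [Ne] core; Na²⁺ is already 1 electron into the core.
Breaking into a closed-shell core is much more expensive than removing a leftover valence electron — Na and Mg have the largest IE_3 here.
Tabulated IE_3 (kJ/mol): S 3357, Mg 7733, Na 6910.
Putting it together, IE_3: S < Na < Mg.

S < Na < Mg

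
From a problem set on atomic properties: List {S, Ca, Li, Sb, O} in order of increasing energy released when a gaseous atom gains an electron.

EA tends to increase across a period and decrease down a group, though the pattern is less regular than for IE or radius.
These span different periods and groups, so the two trends combine.
Li > Ca: period and group pull opposite ways; the down-group shift dominates (60 vs 2 kJ/mol).
Sb > Li: the two effects oppose for this pair; the across-period effect wins (103 vs 60 kJ/mol).
O > Sb: both effects reinforce here, so O is clearly the higher of the two.
S > O: this pair runs against the simple trend — see the exception note.
Note the exception: S has a higher electron affinity than O, contrary to the simple trend — the compact 2p subshell of O repels the added electron more than S's larger 3p does.
Tabulated electron affinity (kJ/mol): Li 60, O 141, S 200, Ca 2, Sb 103.
So from lowest to highest: Ca < Li < Sb < O < S.

Ca < Li < Sb < O < S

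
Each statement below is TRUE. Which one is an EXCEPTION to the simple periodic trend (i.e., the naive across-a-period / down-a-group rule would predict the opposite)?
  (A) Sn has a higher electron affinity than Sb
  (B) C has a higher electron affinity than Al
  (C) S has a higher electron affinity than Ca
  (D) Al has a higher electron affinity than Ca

(A)

The general trend: electron affinity increases across a period and decreases down a group.
(A) Sn (period 5, group 14) vs Sb (period 5, group 15): the stated order contradicts the simple trend.
(B) C (period 2, group 14) vs Al (period 3, group 13): the stated order agrees with the simple trend.
(C) S (period 3, group 16) vs Ca (period 4, group 2): the stated order agrees with the simple trend.
(D) Al (period 3, group 13) vs Ca (period 4, group 2): the stated order agrees with the simple trend.
The exception is (A): adding an electron to Sb's half-filled 5p³ is unfavourable, so Sn has the more exothermic EA.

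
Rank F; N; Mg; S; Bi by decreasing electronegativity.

N is in period 2, group 15; F is in period 2, group 17; Mg is in period 3, group 2; S is in period 3, group 16; Bi is in period 6, group 15.
EN rises left→right (higher Z_eff, smaller atoms) and falls top→bottom (larger, more shielded atoms).
Here both period and group differ, so the two effects have to be weighed against each other.
Bi > Mg: period and group pull opposite ways; the across-period shift dominates (2.02 vs 1.31).
S > Bi: relative to Bi, both the across-period and down-group shifts push S's electronegativity up.
N > S: the two effects oppose for this pair; the down-group effect wins (3.04 vs 2.58).
F > N: F lies to the right of N in period 2, so the across-period effect alone puts F higher.
Tabulated electronegativity (Pauling): N 3.04, F 3.98, Mg 1.31, S 2.58, Bi 2.02.
So from highest to lowest: F > N > S > Bi > Mg.

F > N > S > Bi > Mg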